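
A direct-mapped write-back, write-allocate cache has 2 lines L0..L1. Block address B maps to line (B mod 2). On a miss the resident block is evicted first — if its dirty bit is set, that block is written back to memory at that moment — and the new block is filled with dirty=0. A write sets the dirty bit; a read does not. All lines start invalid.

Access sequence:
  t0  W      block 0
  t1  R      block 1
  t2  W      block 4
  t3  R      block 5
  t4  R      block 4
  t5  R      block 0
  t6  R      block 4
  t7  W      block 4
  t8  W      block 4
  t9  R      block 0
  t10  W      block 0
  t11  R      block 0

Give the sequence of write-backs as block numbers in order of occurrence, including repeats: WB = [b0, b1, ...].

WB = [0, 4, 4]

  0 | W B0 → L0 miss [D]
  1 | R B1 → L1 miss [-]
  2 | W B4 → L0 miss wb→B0 [D]
  3 | R B5 → L1 miss [-]
  4 | R B4 → L0 hit [D]
  5 | R B0 → L0 miss wb→B4 [-]
  6 | R B4 → L0 miss [-]
  7 | W B4 → L0 hit [D]
  8 | W B4 → L0 hit [D]
  9 | R B0 → L0 miss wb→B4 [-]
  10 | W B0 → L0 hit [D]
  11 | R B0 → L0 hit [D]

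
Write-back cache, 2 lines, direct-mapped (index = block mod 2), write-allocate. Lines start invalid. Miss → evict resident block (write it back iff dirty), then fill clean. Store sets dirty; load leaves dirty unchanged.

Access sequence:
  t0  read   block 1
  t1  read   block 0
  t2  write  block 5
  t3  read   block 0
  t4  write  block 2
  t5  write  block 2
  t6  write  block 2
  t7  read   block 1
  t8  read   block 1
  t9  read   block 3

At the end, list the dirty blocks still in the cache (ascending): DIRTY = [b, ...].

DIRTY = [2]

  0 | R B1 → L1 miss [-]
  1 | R B0 → L0 miss [-]
  2 | W B5 → L1 miss [D]
  3 | R B0 → L0 hit [-]
  4 | W B2 → L0 miss [D]
  5 | W B2 → L0 hit [D]
  6 | W B2 → L0 hit [D]
  7 | R B1 → L1 miss wb→B5 [-]
  8 | R B1 → L1 hit [-]
  9 | R B3 → L1 miss [-]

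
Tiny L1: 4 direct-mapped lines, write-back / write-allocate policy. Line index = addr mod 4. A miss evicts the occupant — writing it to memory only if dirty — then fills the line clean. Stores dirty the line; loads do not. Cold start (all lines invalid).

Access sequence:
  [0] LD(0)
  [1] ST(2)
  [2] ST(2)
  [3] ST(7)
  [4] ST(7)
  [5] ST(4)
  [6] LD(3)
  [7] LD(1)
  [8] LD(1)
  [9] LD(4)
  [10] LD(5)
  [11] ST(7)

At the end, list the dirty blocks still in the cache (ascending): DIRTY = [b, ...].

0: R B0 -> L0 miss  d=-]
1: W B2 -> L2 miss  d=D]
2: W B2 -> L2 hit  d=D]
3: W B7 -> L3 miss  d=D]
4: W B7 -> L3 hit  d=D]
5: W B4 -> L0 miss  d=D]
6: R B3 -> L3 miss wb->B7  d=-]
7: R B1 -> L1 miss  d=-]
8: R B1 -> L1 hit  d=-]
9: R B4 -> L0 hit  d=D]
10: R B5 -> L1 miss  d=-]
11: W B7 -> L3 miss  d=D]

DIRTY = [2, 4, 7]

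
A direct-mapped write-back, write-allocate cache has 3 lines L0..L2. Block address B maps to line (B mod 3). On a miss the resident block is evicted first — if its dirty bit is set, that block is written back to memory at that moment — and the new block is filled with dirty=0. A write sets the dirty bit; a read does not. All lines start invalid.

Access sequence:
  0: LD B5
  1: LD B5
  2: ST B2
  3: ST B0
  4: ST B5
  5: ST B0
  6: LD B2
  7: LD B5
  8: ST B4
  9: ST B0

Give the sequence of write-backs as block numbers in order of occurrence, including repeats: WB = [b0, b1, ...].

  0 | R B5 → L2 miss [-]
  1 | R B5 → L2 hit [-]
  2 | W B2 → L2 miss [D]
  3 | W B0 → L0 miss [D]
  4 | W B5 → L2 miss wb→B2 [D]
  5 | W B0 → L0 hit [D]
  6 | R B2 → L2 miss wb→B5 [-]
  7 | R B5 → L2 miss [-]
  8 | W B4 → L1 miss [D]
  9 | W B0 → L0 hit [D]

WB = [2, 5]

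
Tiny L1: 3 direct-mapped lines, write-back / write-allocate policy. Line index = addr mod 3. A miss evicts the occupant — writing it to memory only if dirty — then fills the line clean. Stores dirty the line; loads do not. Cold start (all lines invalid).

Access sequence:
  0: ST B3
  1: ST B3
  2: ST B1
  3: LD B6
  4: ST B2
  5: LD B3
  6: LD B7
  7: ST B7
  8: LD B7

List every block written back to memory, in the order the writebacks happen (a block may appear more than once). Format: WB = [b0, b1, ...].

WB = [3, 1]

0: W B3 → L0 miss [D]
1: W B3 → L0 hit [D]
2: W B1 → L1 miss [D]
3: R B6 → L0 miss wb→B3 [-]
4: W B2 → L2 miss [D]
5: R B3 → L0 miss [-]
6: R B7 → L1 miss wb→B1 [-]
7: W B7 → L1 hit [D]
8: R B7 → L1 hit [D]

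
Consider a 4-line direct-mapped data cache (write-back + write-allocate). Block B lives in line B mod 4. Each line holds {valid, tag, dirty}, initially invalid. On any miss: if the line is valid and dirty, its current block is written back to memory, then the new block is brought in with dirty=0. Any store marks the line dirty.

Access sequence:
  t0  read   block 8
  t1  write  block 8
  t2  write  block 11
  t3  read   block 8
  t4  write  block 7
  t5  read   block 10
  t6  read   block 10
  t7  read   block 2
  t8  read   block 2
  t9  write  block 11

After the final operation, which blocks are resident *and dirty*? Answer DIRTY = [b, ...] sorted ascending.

DIRTY = [8, 11]

  0 | R B8 → L0 miss [-]
  1 | W B8 → L0 hit [D]
  2 | W B11 → L3 miss [D]
  3 | R B8 → L0 hit [D]
  4 | W B7 → L3 miss wb→B11 [D]
  5 | R B10 → L2 miss [-]
  6 | R B10 → L2 hit [-]
  7 | R B2 → L2 miss [-]
  8 | R B2 → L2 hit [-]
  9 | W B11 → L3 miss wb→B7 [D]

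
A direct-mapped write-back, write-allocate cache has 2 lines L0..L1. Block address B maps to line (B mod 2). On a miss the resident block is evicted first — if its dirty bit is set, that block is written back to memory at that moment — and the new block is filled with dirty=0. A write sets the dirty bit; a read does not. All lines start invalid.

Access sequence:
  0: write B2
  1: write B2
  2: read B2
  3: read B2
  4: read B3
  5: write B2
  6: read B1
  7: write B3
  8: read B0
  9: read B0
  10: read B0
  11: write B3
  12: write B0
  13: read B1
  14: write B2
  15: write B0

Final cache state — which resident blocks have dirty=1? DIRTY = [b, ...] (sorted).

DIRTY = [0]

0: W B2 → L0 miss [D]
1: W B2 → L0 hit [D]
2: R B2 → L0 hit [D]
3: R B2 → L0 hit [D]
4: R B3 → L1 miss [-]
5: W B2 → L0 hit [D]
6: R B1 → L1 miss [-]
7: W B3 → L1 miss [D]
8: R B0 → L0 miss wb→B2 [-]
9: R B0 → L0 hit [-]
10: R B0 → L0 hit [-]
11: W B3 → L1 hit [D]
12: W B0 → L0 hit [D]
13: R B1 → L1 miss wb→B3 [-]
14: W B2 → L0 miss wb→B0 [D]
15: W B0 → L0 miss wb→B2 [D]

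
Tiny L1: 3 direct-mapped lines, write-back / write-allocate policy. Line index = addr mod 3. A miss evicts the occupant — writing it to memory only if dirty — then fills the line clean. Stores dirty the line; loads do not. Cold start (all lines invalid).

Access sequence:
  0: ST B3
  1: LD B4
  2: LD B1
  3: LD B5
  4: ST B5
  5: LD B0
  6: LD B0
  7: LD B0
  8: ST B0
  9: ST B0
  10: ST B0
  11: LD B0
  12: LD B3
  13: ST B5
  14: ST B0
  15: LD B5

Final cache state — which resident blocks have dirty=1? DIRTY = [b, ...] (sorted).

DIRTY = [0, 5]

  0 | W B3 → L0 miss [D]
  1 | R B4 → L1 miss [-]
  2 | R B1 → L1 miss [-]
  3 | R B5 → L2 miss [-]
  4 | W B5 → L2 hit [D]
  5 | R B0 → L0 miss wb→B3 [-]
  6 | R B0 → L0 hit [-]
  7 | R B0 → L0 hit [-]
  8 | W B0 → L0 hit [D]
  9 | W B0 → L0 hit [D]
  10 | W B0 → L0 hit [D]
  11 | R B0 → L0 hit [D]
  12 | R B3 → L0 miss wb→B0 [-]
  13 | W B5 → L2 hit [D]
  14 | W B0 → L0 miss [D]
  15 | R B5 → L2 hit [D]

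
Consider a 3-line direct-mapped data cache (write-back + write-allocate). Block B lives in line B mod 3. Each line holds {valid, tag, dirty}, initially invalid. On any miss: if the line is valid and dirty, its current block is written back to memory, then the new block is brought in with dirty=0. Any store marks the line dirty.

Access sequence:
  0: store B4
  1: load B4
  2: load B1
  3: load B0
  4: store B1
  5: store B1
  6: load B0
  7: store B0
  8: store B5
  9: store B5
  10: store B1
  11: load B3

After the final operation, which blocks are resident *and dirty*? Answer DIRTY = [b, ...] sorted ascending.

DIRTY = [1, 5]

0: W B4 -> L1 miss  d=D]
1: R B4 -> L1 hit  d=D]
2: R B1 -> L1 miss wb->B4  d=-]
3: R B0 -> L0 miss  d=-]
4: W B1 -> L1 hit  d=D]
5: W B1 -> L1 hit  d=D]
6: R B0 -> L0 hit  d=-]
7: W B0 -> L0 hit  d=D]
8: W B5 -> L2 miss  d=D]
9: W B5 -> L2 hit  d=D]
10: W B1 -> L1 hit  d=D]
11: R B3 -> L0 miss wb->B0  d=-]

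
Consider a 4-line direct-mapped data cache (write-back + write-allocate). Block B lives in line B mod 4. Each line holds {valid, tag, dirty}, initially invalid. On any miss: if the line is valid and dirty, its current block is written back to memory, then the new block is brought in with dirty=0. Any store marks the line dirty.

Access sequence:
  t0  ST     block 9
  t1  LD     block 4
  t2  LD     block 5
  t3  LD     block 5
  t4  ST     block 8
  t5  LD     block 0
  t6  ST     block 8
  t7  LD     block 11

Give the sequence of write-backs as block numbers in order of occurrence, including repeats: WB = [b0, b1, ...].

WB = [9, 8]

0: W B9 -> L1 miss  d=D]
1: R B4 -> L0 miss  d=-]
2: R B5 -> L1 miss wb->B9  d=-]
3: R B5 -> L1 hit  d=-]
4: W B8 -> L0 miss  d=D]
5: R B0 -> L0 miss wb->B8  d=-]
6: W B8 -> L0 miss  d=D]
7: R B11 -> L3 miss  d=-]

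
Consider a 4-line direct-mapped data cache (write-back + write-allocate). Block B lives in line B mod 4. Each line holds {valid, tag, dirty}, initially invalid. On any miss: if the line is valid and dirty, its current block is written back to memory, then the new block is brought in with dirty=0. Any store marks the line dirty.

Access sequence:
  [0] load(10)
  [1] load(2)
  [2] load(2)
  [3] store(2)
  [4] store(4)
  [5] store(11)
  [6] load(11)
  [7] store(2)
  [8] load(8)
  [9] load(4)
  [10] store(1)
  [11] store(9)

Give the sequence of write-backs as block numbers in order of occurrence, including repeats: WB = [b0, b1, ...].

WB = [4, 1]

0: R B10 -> L2 miss  d=-]
1: R B2 -> L2 miss  d=-]
2: R B2 -> L2 hit  d=-]
3: W B2 -> L2 hit  d=D]
4: W B4 -> L0 miss  d=D]
5: W B11 -> L3 miss  d=D]
6: R B11 -> L3 hit  d=D]
7: W B2 -> L2 hit  d=D]
8: R B8 -> L0 miss wb->B4  d=-]
9: R B4 -> L0 miss  d=-]
10: W B1 -> L1 miss  d=D]
11: W B9 -> L1 miss wb->B1  d=D]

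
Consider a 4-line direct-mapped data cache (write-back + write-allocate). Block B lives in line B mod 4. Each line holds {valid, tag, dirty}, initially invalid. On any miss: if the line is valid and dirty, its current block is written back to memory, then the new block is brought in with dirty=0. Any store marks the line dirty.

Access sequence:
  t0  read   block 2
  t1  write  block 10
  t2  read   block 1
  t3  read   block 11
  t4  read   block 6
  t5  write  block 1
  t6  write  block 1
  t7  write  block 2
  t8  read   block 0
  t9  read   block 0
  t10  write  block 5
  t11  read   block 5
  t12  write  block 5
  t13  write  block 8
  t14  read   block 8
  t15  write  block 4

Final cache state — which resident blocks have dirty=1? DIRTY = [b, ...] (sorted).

0: R B2 → L2 miss [-]
1: W B10 → L2 miss [D]
2: R B1 → L1 miss [-]
3: R B11 → L3 miss [-]
4: R B6 → L2 miss wb→B10 [-]
5: W B1 → L1 hit [D]
6: W B1 → L1 hit [D]
7: W B2 → L2 miss [D]
8: R B0 → L0 miss [-]
9: R B0 → L0 hit [-]
10: W B5 → L1 miss wb→B1 [D]
11: R B5 → L1 hit [D]
12: W B5 → L1 hit [D]
13: W B8 → L0 miss [D]
14: R B8 → L0 hit [D]
15: W B4 → L0 miss wb→B8 [D]

DIRTY = [2, 4, 5]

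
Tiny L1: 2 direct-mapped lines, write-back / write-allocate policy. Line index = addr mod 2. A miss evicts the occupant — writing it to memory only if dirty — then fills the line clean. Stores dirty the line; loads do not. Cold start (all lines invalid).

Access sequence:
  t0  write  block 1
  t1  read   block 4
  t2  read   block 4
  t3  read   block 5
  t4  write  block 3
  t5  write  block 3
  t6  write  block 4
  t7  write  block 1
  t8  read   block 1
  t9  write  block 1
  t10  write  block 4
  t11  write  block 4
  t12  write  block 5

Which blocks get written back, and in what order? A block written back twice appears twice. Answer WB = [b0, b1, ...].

WB = [1, 3, 1]

0: W B1 -> L1 miss  d=D]
1: R B4 -> L0 miss  d=-]
2: R B4 -> L0 hit  d=-]
3: R B5 -> L1 miss wb->B1  d=-]
4: W B3 -> L1 miss  d=D]
5: W B3 -> L1 hit  d=D]
6: W B4 -> L0 hit  d=D]
7: W B1 -> L1 miss wb->B3  d=D]
8: R B1 -> L1 hit  d=D]
9: W B1 -> L1 hit  d=D]
10: W B4 -> L0 hit  d=D]
11: W B4 -> L0 hit  d=D]
12: W B5 -> L1 miss wb->B1  d=D]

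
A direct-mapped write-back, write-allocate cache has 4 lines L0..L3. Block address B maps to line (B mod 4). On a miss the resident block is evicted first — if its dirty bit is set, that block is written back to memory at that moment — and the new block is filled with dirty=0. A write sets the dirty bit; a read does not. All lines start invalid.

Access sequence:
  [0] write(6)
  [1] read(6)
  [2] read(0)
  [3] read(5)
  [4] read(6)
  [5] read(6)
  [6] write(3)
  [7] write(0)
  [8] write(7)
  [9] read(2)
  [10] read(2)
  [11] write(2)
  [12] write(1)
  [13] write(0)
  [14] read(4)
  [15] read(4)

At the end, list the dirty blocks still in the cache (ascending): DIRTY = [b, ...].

0: W B6 -> L2 miss  d=D]
1: R B6 -> L2 hit  d=D]
2: R B0 -> L0 miss  d=-]
3: R B5 -> L1 miss  d=-]
4: R B6 -> L2 hit  d=D]
5: R B6 -> L2 hit  d=D]
6: W B3 -> L3 miss  d=D]
7: W B0 -> L0 hit  d=D]
8: W B7 -> L3 miss wb->B3  d=D]
9: R B2 -> L2 miss wb->B6  d=-]
10: R B2 -> L2 hit  d=-]
11: W B2 -> L2 hit  d=D]
12: W B1 -> L1 miss  d=D]
13: W B0 -> L0 hit  d=D]
14: R B4 -> L0 miss wb->B0  d=-]
15: R B4 -> L0 hit  d=-]

DIRTY = [1, 2, 7]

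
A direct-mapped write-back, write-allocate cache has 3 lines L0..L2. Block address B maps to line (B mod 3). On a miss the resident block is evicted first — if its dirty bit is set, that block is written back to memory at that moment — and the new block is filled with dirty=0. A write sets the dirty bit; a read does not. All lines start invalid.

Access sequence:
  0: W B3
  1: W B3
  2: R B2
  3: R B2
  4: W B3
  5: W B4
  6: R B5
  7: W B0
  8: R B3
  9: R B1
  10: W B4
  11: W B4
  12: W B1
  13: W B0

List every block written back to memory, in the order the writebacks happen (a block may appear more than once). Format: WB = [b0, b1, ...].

  0 | W B3 → L0 miss [D]
  1 | W B3 → L0 hit [D]
  2 | R B2 → L2 miss [-]
  3 | R B2 → L2 hit [-]
  4 | W B3 → L0 hit [D]
  5 | W B4 → L1 miss [D]
  6 | R B5 → L2 miss [-]
  7 | W B0 → L0 miss wb→B3 [D]
  8 | R B3 → L0 miss wb→B0 [-]
  9 | R B1 → L1 miss wb→B4 [-]
  10 | W B4 → L1 miss [D]
  11 | W B4 → L1 hit [D]
  12 | W B1 → L1 miss wb→B4 [D]
  13 | W B0 → L0 miss [D]

WB = [3, 0, 4, 4]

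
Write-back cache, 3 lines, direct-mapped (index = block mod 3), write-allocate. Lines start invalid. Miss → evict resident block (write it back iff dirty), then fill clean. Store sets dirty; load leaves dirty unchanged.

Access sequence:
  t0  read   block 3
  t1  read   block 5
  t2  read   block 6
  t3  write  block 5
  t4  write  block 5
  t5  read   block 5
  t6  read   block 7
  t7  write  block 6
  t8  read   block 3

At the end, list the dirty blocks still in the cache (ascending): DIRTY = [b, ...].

DIRTY = [5]

0: R B3 → L0 miss [-]
1: R B5 → L2 miss [-]
2: R B6 → L0 miss [-]
3: W B5 → L2 hit [D]
4: W B5 → L2 hit [D]
5: R B5 → L2 hit [D]
6: R B7 → L1 miss [-]
7: W B6 → L0 hit [D]
8: R B3 → L0 miss wb→B6 [-]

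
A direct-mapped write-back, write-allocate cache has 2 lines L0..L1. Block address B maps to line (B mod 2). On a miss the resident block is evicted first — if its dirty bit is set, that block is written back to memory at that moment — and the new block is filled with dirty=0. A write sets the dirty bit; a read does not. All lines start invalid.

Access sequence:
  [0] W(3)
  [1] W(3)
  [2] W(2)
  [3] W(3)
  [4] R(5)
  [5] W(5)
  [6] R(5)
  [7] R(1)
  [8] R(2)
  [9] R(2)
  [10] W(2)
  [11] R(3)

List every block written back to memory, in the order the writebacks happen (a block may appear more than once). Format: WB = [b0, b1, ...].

0: W B3 -> L1 miss  d=D]
1: W B3 -> L1 hit  d=D]
2: W B2 -> L0 miss  d=D]
3: W B3 -> L1 hit  d=D]
4: R B5 -> L1 miss wb->B3  d=-]
5: W B5 -> L1 hit  d=D]
6: R B5 -> L1 hit  d=D]
7: R B1 -> L1 miss wb->B5  d=-]
8: R B2 -> L0 hit  d=D]
9: R B2 -> L0 hit  d=D]
10: W B2 -> L0 hit  d=D]
11: R B3 -> L1 miss  d=-]

WB = [3, 5]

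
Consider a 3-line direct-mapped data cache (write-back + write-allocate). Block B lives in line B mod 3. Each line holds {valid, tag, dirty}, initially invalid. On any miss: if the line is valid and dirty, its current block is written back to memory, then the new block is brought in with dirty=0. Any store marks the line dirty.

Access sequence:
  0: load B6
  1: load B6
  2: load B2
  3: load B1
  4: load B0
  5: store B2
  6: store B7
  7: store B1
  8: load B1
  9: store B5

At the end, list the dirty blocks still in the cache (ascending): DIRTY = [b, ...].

0: R B6 -> L0 miss  d=-]
1: R B6 -> L0 hit  d=-]
2: R B2 -> L2 miss  d=-]
3: R B1 -> L1 miss  d=-]
4: R B0 -> L0 miss  d=-]
5: W B2 -> L2 hit  d=D]
6: W B7 -> L1 miss  d=D]
7: W B1 -> L1 miss wb->B7  d=D]
8: R B1 -> L1 hit  d=D]
9: W B5 -> L2 miss wb->B2  d=D]

DIRTY = [1, 5]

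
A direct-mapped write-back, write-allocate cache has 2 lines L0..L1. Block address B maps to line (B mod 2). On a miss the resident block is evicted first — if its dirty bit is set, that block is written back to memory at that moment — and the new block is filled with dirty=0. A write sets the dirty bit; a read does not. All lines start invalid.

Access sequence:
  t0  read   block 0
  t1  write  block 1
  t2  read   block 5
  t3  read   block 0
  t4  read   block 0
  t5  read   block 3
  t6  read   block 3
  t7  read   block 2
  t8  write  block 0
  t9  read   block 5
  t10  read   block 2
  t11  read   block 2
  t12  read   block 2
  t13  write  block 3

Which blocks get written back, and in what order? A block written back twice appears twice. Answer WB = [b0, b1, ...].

0: R B0 -> L0 miss  d=-]
1: W B1 -> L1 miss  d=D]
2: R B5 -> L1 miss wb->B1  d=-]
3: R B0 -> L0 hit  d=-]
4: R B0 -> L0 hit  d=-]
5: R B3 -> L1 miss  d=-]
6: R B3 -> L1 hit  d=-]
7: R B2 -> L0 miss  d=-]
8: W B0 -> L0 miss  d=D]
9: R B5 -> L1 miss  d=-]
10: R B2 -> L0 miss wb->B0  d=-]
11: R B2 -> L0 hit  d=-]
12: R B2 -> L0 hit  d=-]
13: W B3 -> L1 miss  d=D]

WB = [1, 0]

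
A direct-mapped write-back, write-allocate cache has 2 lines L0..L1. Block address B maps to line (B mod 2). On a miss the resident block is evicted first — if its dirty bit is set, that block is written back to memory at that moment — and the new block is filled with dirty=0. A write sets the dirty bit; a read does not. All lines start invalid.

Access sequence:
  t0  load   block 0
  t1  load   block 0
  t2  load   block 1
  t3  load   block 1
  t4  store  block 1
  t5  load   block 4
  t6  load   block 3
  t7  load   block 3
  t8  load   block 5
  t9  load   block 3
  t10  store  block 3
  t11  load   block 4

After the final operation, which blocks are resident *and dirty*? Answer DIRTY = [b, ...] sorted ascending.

  0 | R B0 → L0 miss [-]
  1 | R B0 → L0 hit [-]
  2 | R B1 → L1 miss [-]
  3 | R B1 → L1 hit [-]
  4 | W B1 → L1 hit [D]
  5 | R B4 → L0 miss [-]
  6 | R B3 → L1 miss wb→B1 [-]
  7 | R B3 → L1 hit [-]
  8 | R B5 → L1 miss [-]
  9 | R B3 → L1 miss [-]
  10 | W B3 → L1 hit [D]
  11 | R B4 → L0 hit [-]

DIRTY = [3]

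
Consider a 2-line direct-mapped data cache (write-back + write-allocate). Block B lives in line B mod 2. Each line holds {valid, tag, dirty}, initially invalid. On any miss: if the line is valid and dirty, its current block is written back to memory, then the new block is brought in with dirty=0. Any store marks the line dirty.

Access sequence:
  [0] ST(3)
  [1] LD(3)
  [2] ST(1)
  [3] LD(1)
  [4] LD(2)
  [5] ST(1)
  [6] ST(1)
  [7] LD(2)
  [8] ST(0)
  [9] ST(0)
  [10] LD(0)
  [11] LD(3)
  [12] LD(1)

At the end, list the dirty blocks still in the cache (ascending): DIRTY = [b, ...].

DIRTY = [0]

0: W B3 → L1 miss [D]
1: R B3 → L1 hit [D]
2: W B1 → L1 miss wb→B3 [D]
3: R B1 → L1 hit [D]
4: R B2 → L0 miss [-]
5: W B1 → L1 hit [D]
6: W B1 → L1 hit [D]
7: R B2 → L0 hit [-]
8: W B0 → L0 miss [D]
9: W B0 → L0 hit [D]
10: R B0 → L0 hit [D]
11: R B3 → L1 miss wb→B1 [-]
12: R B1 → L1 miss [-]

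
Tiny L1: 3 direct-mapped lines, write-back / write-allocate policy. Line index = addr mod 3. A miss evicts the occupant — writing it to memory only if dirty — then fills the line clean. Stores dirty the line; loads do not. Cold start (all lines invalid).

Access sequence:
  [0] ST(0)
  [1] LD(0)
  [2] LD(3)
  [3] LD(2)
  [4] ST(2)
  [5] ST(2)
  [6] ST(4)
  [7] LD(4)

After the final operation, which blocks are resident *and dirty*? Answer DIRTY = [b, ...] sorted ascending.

0: W B0 -> L0 miss  d=D]
1: R B0 -> L0 hit  d=D]
2: R B3 -> L0 miss wb->B0  d=-]
3: R B2 -> L2 miss  d=-]
4: W B2 -> L2 hit  d=D]
5: W B2 -> L2 hit  d=D]
6: W B4 -> L1 miss  d=D]
7: R B4 -> L1 hit  d=D]

DIRTY = [2, 4]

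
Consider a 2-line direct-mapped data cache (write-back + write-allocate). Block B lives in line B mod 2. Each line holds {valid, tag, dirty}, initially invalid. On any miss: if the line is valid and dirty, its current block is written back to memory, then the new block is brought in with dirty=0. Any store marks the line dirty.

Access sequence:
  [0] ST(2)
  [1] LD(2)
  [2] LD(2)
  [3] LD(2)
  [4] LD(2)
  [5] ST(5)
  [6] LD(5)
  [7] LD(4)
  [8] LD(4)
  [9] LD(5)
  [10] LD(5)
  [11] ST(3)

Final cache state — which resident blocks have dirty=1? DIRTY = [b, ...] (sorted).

DIRTY = [3]

0: W B2 -> L0 miss  d=D]
1: R B2 -> L0 hit  d=D]
2: R B2 -> L0 hit  d=D]
3: R B2 -> L0 hit  d=D]
4: R B2 -> L0 hit  d=D]
5: W B5 -> L1 miss  d=D]
6: R B5 -> L1 hit  d=D]
7: R B4 -> L0 miss wb->B2  d=-]
8: R B4 -> L0 hit  d=-]
9: R B5 -> L1 hit  d=D]
10: R B5 -> L1 hit  d=D]
11: W B3 -> L1 miss wb->B5  d=D]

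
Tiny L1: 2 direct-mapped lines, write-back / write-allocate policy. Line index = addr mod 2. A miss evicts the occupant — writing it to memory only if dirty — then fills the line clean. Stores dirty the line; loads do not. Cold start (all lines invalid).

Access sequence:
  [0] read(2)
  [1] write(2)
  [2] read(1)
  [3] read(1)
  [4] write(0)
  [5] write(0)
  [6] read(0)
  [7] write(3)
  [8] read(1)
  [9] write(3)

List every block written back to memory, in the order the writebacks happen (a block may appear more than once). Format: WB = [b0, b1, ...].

0: R B2 → L0 miss [-]
1: W B2 → L0 hit [D]
2: R B1 → L1 miss [-]
3: R B1 → L1 hit [-]
4: W B0 → L0 miss wb→B2 [D]
5: W B0 → L0 hit [D]
6: R B0 → L0 hit [D]
7: W B3 → L1 miss [D]
8: R B1 → L1 miss wb→B3 [-]
9: W B3 → L1 miss [D]

WB = [2, 3]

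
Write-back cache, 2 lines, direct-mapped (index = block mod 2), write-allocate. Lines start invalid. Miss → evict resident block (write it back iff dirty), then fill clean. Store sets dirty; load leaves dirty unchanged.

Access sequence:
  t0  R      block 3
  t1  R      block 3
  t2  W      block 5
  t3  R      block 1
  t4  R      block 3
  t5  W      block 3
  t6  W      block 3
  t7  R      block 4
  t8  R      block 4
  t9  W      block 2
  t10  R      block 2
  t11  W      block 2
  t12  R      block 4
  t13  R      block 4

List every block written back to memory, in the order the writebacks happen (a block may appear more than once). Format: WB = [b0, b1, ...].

0: R B3 → L1 miss [-]
1: R B3 → L1 hit [-]
2: W B5 → L1 miss [D]
3: R B1 → L1 miss wb→B5 [-]
4: R B3 → L1 miss [-]
5: W B3 → L1 hit [D]
6: W B3 → L1 hit [D]
7: R B4 → L0 miss [-]
8: R B4 → L0 hit [-]
9: W B2 → L0 miss [D]
10: R B2 → L0 hit [D]
11: W B2 → L0 hit [D]
12: R B4 → L0 miss wb→B2 [-]
13: R B4 → L0 hit [-]

WB = [5, 2]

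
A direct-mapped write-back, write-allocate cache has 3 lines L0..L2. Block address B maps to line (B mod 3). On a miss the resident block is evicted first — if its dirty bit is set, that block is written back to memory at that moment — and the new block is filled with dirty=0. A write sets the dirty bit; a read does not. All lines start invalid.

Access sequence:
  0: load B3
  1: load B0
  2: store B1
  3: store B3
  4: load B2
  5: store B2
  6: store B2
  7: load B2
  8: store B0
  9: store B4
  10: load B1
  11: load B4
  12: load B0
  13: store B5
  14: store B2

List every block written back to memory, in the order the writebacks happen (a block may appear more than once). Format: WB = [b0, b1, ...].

0: R B3 → L0 miss [-]
1: R B0 → L0 miss [-]
2: W B1 → L1 miss [D]
3: W B3 → L0 miss [D]
4: R B2 → L2 miss [-]
5: W B2 → L2 hit [D]
6: W B2 → L2 hit [D]
7: R B2 → L2 hit [D]
8: W B0 → L0 miss wb→B3 [D]
9: W B4 → L1 miss wb→B1 [D]
10: R B1 → L1 miss wb→B4 [-]
11: R B4 → L1 miss [-]
12: R B0 → L0 hit [D]
13: W B5 → L2 miss wb→B2 [D]
14: W B2 → L2 miss wb→B5 [D]

WB = [3, 1, 4, 2, 5]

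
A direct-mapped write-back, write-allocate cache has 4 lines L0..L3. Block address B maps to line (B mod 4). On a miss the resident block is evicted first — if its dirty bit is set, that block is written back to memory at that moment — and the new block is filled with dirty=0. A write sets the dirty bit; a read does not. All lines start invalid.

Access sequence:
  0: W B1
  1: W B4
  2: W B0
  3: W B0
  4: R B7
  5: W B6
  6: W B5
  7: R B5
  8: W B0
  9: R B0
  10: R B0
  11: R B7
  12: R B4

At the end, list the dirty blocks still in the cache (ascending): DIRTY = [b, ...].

  0 | W B1 → L1 miss [D]
  1 | W B4 → L0 miss [D]
  2 | W B0 → L0 miss wb→B4 [D]
  3 | W B0 → L0 hit [D]
  4 | R B7 → L3 miss [-]
  5 | W B6 → L2 miss [D]
  6 | W B5 → L1 miss wb→B1 [D]
  7 | R B5 → L1 hit [D]
  8 | W B0 → L0 hit [D]
  9 | R B0 → L0 hit [D]
  10 | R B0 → L0 hit [D]
  11 | R B7 → L3 hit [-]
  12 | R B4 → L0 miss wb→B0 [-]

DIRTY = [5, 6]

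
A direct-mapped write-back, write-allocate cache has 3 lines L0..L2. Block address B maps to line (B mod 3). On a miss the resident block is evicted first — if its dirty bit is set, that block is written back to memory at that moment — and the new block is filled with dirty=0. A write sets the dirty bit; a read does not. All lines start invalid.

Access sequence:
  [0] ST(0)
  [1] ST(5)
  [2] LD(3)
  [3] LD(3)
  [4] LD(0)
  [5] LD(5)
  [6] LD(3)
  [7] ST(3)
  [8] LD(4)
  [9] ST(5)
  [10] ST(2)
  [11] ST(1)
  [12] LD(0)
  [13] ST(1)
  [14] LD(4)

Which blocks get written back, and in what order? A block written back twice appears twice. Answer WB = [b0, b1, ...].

  0 | W B0 → L0 miss [D]
  1 | W B5 → L2 miss [D]
  2 | R B3 → L0 miss wb→B0 [-]
  3 | R B3 → L0 hit [-]
  4 | R B0 → L0 miss [-]
  5 | R B5 → L2 hit [D]
  6 | R B3 → L0 miss [-]
  7 | W B3 → L0 hit [D]
  8 | R B4 → L1 miss [-]
  9 | W B5 → L2 hit [D]
  10 | W B2 → L2 miss wb→B5 [D]
  11 | W B1 → L1 miss [D]
  12 | R B0 → L0 miss wb→B3 [-]
  13 | W B1 → L1 hit [D]
  14 | R B4 → L1 miss wb→B1 [-]

WB = [0, 5, 3, 1]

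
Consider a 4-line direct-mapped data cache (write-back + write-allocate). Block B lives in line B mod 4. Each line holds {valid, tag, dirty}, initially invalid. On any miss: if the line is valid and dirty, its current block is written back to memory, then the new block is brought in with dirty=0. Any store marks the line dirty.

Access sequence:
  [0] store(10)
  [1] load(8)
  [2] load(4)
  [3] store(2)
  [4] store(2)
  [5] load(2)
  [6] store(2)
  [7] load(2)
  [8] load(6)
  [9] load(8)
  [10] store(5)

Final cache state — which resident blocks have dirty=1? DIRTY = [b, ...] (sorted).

0: W B10 -> L2 miss  d=D]
1: R B8 -> L0 miss  d=-]
2: R B4 -> L0 miss  d=-]
3: W B2 -> L2 miss wb->B10  d=D]
4: W B2 -> L2 hit  d=D]
5: R B2 -> L2 hit  d=D]
6: W B2 -> L2 hit  d=D]
7: R B2 -> L2 hit  d=D]
8: R B6 -> L2 miss wb->B2  d=-]
9: R B8 -> L0 miss  d=-]
10: W B5 -> L1 miss  d=D]

DIRTY = [5]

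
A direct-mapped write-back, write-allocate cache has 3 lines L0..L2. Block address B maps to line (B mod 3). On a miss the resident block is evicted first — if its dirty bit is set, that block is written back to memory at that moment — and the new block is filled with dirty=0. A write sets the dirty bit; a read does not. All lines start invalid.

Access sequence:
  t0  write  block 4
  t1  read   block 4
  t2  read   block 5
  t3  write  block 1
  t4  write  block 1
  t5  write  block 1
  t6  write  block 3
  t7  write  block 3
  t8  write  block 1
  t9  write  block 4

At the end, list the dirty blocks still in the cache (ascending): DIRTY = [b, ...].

  0 | W B4 → L1 miss [D]
  1 | R B4 → L1 hit [D]
  2 | R B5 → L2 miss [-]
  3 | W B1 → L1 miss wb→B4 [D]
  4 | W B1 → L1 hit [D]
  5 | W B1 → L1 hit [D]
  6 | W B3 → L0 miss [D]
  7 | W B3 → L0 hit [D]
  8 | W B1 → L1 hit [D]
  9 | W B4 → L1 miss wb→B1 [D]

DIRTY = [3, 4]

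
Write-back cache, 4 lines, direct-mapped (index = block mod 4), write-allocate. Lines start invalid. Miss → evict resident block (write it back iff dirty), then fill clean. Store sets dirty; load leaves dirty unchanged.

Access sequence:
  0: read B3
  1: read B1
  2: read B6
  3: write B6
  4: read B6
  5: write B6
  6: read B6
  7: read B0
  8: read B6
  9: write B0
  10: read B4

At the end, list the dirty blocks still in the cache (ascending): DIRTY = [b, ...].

DIRTY = [6]

  0 | R B3 → L3 miss [-]
  1 | R B1 → L1 miss [-]
  2 | R B6 → L2 miss [-]
  3 | W B6 → L2 hit [D]
  4 | R B6 → L2 hit [D]
  5 | W B6 → L2 hit [D]
  6 | R B6 → L2 hit [D]
  7 | R B0 → L0 miss [-]
  8 | R B6 → L2 hit [D]
  9 | W B0 → L0 hit [D]
  10 | R B4 → L0 miss wb→B0 [-]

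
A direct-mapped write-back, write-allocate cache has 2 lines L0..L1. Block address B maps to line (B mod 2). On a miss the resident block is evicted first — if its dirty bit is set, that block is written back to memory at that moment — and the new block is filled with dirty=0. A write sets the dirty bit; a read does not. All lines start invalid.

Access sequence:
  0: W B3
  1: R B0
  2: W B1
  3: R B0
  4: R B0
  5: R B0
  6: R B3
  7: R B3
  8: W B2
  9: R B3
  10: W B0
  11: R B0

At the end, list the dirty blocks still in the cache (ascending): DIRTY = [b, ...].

  0 | W B3 → L1 miss [D]
  1 | R B0 → L0 miss [-]
  2 | W B1 → L1 miss wb→B3 [D]
  3 | R B0 → L0 hit [-]
  4 | R B0 → L0 hit [-]
  5 | R B0 → L0 hit [-]
  6 | R B3 → L1 miss wb→B1 [-]
  7 | R B3 → L1 hit [-]
  8 | W B2 → L0 miss [D]
  9 | R B3 → L1 hit [-]
  10 | W B0 → L0 miss wb→B2 [D]
  11 | R B0 → L0 hit [D]

DIRTY = [0]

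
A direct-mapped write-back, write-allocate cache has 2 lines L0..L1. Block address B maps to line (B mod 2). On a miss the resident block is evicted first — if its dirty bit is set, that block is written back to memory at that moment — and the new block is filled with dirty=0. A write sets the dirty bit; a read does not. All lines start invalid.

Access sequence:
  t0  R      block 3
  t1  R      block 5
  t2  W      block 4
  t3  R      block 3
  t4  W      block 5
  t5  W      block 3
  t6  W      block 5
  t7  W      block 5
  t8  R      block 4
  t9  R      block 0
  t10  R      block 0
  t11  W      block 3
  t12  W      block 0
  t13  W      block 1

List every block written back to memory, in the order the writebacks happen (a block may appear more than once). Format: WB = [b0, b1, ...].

WB = [5, 3, 4, 5, 3]

0: R B3 → L1 miss [-]
1: R B5 → L1 miss [-]
2: W B4 → L0 miss [D]
3: R B3 → L1 miss [-]
4: W B5 → L1 miss [D]
5: W B3 → L1 miss wb→B5 [D]
6: W B5 → L1 miss wb→B3 [D]
7: W B5 → L1 hit [D]
8: R B4 → L0 hit [D]
9: R B0 → L0 miss wb→B4 [-]
10: R B0 → L0 hit [-]
11: W B3 → L1 miss wb→B5 [D]
12: W B0 → L0 hit [D]
13: W B1 → L1 miss wb→B3 [D]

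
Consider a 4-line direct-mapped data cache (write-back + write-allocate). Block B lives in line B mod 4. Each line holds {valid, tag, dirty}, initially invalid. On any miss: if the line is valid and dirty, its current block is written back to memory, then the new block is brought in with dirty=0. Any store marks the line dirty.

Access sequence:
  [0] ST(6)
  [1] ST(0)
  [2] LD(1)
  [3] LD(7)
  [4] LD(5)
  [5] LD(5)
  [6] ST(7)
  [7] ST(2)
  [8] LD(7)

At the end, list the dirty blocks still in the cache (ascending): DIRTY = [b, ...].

0: W B6 → L2 miss [D]
1: W B0 → L0 miss [D]
2: R B1 → L1 miss [-]
3: R B7 → L3 miss [-]
4: R B5 → L1 miss [-]
5: R B5 → L1 hit [-]
6: W B7 → L3 hit [D]
7: W B2 → L2 miss wb→B6 [D]
8: R B7 → L3 hit [D]

DIRTY = [0, 2, 7]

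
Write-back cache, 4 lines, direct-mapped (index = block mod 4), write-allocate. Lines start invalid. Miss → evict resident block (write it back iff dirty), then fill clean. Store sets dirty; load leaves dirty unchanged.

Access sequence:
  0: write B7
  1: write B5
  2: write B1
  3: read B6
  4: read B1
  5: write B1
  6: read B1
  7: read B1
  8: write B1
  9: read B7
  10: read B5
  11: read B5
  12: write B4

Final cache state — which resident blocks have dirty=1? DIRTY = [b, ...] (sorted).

DIRTY = [4, 7]

  0 | W B7 → L3 miss [D]
  1 | W B5 → L1 miss [D]
  2 | W B1 → L1 miss wb→B5 [D]
  3 | R B6 → L2 miss [-]
  4 | R B1 → L1 hit [D]
  5 | W B1 → L1 hit [D]
  6 | R B1 → L1 hit [D]
  7 | R B1 → L1 hit [D]
  8 | W B1 → L1 hit [D]
  9 | R B7 → L3 hit [D]
  10 | R B5 → L1 miss wb→B1 [-]
  11 | R B5 → L1 hit [-]
  12 | W B4 → L0 miss [D]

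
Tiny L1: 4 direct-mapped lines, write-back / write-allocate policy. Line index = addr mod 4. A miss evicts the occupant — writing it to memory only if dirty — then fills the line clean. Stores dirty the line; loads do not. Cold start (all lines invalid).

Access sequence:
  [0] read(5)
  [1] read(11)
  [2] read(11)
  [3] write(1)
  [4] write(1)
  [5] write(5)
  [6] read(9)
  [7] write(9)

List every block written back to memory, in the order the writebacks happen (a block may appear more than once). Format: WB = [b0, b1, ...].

WB = [1, 5]

0: R B5 → L1 miss [-]
1: R B11 → L3 miss [-]
2: R B11 → L3 hit [-]
3: W B1 → L1 miss [D]
4: W B1 → L1 hit [D]
5: W B5 → L1 miss wb→B1 [D]
6: R B9 → L1 miss wb→B5 [-]
7: W B9 → L1 hit [D]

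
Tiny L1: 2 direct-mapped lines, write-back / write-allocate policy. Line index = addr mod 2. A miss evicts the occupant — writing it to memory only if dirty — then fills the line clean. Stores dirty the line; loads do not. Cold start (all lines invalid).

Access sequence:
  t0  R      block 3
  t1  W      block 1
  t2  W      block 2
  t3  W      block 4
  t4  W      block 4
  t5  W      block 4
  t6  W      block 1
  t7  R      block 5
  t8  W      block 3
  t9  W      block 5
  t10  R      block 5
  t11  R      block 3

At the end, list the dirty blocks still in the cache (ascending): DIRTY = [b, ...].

DIRTY = [4]

0: R B3 -> L1 miss  d=-]
1: W B1 -> L1 miss  d=D]
2: W B2 -> L0 miss  d=D]
3: W B4 -> L0 miss wb->B2  d=D]
4: W B4 -> L0 hit  d=D]
5: W B4 -> L0 hit  d=D]
6: W B1 -> L1 hit  d=D]
7: R B5 -> L1 miss wb->B1  d=-]
8: W B3 -> L1 miss  d=D]
9: W B5 -> L1 miss wb->B3  d=D]
10: R B5 -> L1 hit  d=D]
11: R B3 -> L1 miss wb->B5  d=-]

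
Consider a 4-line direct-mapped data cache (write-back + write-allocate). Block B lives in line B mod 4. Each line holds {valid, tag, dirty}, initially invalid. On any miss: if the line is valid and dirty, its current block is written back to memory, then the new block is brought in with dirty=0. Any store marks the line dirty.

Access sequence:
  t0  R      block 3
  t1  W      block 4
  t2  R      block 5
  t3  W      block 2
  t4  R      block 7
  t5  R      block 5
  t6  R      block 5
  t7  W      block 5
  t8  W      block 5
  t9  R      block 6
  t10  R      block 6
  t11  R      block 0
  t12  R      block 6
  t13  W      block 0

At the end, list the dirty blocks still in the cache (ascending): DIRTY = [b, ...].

  0 | R B3 → L3 miss [-]
  1 | W B4 → L0 miss [D]
  2 | R B5 → L1 miss [-]
  3 | W B2 → L2 miss [D]
  4 | R B7 → L3 miss [-]
  5 | R B5 → L1 hit [-]
  6 | R B5 → L1 hit [-]
  7 | W B5 → L1 hit [D]
  8 | W B5 → L1 hit [D]
  9 | R B6 → L2 miss wb→B2 [-]
  10 | R B6 → L2 hit [-]
  11 | R B0 → L0 miss wb→B4 [-]
  12 | R B6 → L2 hit [-]
  13 | W B0 → L0 hit [D]

DIRTY = [0, 5]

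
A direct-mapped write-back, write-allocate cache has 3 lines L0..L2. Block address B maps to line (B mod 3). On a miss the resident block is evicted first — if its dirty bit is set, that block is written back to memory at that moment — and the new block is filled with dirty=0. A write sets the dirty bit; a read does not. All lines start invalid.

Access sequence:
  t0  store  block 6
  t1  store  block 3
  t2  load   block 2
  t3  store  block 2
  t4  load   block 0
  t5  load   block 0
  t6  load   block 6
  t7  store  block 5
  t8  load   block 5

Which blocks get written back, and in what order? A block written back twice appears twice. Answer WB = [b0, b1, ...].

WB = [6, 3, 2]

0: W B6 → L0 miss [D]
1: W B3 → L0 miss wb→B6 [D]
2: R B2 → L2 miss [-]
3: W B2 → L2 hit [D]
4: R B0 → L0 miss wb→B3 [-]
5: R B0 → L0 hit [-]
6: R B6 → L0 miss [-]
7: W B5 → L2 miss wb→B2 [D]
8: R B5 → L2 hit [D]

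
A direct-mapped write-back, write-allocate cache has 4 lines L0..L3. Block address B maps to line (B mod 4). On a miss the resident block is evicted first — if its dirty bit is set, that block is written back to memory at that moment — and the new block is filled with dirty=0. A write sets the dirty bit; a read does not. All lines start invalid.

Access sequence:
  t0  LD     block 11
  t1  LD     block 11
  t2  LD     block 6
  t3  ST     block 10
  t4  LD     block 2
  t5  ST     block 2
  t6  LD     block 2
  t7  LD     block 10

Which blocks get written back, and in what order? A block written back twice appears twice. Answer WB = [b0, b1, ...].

WB = [10, 2]

0: R B11 → L3 miss [-]
1: R B11 → L3 hit [-]
2: R B6 → L2 miss [-]
3: W B10 → L2 miss [D]
4: R B2 → L2 miss wb→B10 [-]
5: W B2 → L2 hit [D]
6: R B2 → L2 hit [D]
7: R B10 → L2 miss wb→B2 [-]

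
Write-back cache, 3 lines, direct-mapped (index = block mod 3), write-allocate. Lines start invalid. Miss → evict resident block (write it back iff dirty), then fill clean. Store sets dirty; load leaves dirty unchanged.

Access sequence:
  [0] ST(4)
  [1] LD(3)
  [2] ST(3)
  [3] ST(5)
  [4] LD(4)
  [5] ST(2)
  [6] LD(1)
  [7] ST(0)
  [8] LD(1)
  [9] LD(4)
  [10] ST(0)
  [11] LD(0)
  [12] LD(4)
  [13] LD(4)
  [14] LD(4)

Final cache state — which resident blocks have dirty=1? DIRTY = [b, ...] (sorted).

0: W B4 -> L1 miss  d=D]
1: R B3 -> L0 miss  d=-]
2: W B3 -> L0 hit  d=D]
3: W B5 -> L2 miss  d=D]
4: R B4 -> L1 hit  d=D]
5: W B2 -> L2 miss wb->B5  d=D]
6: R B1 -> L1 miss wb->B4  d=-]
7: W B0 -> L0 miss wb->B3  d=D]
8: R B1 -> L1 hit  d=-]
9: R B4 -> L1 miss  d=-]
10: W B0 -> L0 hit  d=D]
11: R B0 -> L0 hit  d=D]
12: R B4 -> L1 hit  d=-]
13: R B4 -> L1 hit  d=-]
14: R B4 -> L1 hit  d=-]

DIRTY = [0, 2]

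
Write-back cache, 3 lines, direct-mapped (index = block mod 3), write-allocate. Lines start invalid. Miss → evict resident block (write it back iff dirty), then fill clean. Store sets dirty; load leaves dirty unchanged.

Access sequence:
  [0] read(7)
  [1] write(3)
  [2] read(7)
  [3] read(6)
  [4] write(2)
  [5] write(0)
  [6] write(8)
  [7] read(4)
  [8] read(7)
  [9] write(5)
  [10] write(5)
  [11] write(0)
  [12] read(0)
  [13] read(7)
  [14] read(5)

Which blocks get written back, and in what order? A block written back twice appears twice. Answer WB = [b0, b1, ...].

0: R B7 → L1 miss [-]
1: W B3 → L0 miss [D]
2: R B7 → L1 hit [-]
3: R B6 → L0 miss wb→B3 [-]
4: W B2 → L2 miss [D]
5: W B0 → L0 miss [D]
6: W B8 → L2 miss wb→B2 [D]
7: R B4 → L1 miss [-]
8: R B7 → L1 miss [-]
9: W B5 → L2 miss wb→B8 [D]
10: W B5 → L2 hit [D]
11: W B0 → L0 hit [D]
12: R B0 → L0 hit [D]
13: R B7 → L1 hit [-]
14: R B5 → L2 hit [D]

WB = [3, 2, 8]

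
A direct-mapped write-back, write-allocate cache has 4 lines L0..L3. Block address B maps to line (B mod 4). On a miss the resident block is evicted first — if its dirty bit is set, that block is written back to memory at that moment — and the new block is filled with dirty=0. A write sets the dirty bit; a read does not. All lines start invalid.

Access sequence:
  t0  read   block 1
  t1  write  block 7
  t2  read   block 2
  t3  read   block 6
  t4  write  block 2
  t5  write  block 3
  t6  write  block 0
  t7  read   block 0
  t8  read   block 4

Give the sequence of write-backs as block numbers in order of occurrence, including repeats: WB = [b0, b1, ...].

0: R B1 → L1 miss [-]
1: W B7 → L3 miss [D]
2: R B2 → L2 miss [-]
3: R B6 → L2 miss [-]
4: W B2 → L2 miss [D]
5: W B3 → L3 miss wb→B7 [D]
6: W B0 → L0 miss [D]
7: R B0 → L0 hit [D]
8: R B4 → L0 miss wb→B0 [-]

WB = [7, 0]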